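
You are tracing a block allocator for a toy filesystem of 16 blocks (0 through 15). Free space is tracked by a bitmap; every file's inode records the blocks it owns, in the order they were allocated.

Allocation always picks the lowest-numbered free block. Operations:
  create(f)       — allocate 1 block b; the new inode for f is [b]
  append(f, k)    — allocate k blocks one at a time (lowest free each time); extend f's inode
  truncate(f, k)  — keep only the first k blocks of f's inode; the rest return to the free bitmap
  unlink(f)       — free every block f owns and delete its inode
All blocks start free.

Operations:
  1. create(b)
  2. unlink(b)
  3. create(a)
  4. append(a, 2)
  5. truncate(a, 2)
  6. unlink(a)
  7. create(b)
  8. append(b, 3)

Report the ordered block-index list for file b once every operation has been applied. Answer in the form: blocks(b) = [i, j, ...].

create(b): bitmap=F............... | b=[0]
unlink(b): bitmap=................ | 
create(a): bitmap=F............... | a=[0]
append(a, 2): bitmap=FFF............. | a=[0, 1, 2]
truncate(a, 2): bitmap=FF.............. | a=[0, 1]
unlink(a): bitmap=................ | 
create(b): bitmap=F............... | b=[0]
append(b, 3): bitmap=FFFF............ | b=[0, 1, 2, 3]

blocks(b) = [0, 1, 2, 3]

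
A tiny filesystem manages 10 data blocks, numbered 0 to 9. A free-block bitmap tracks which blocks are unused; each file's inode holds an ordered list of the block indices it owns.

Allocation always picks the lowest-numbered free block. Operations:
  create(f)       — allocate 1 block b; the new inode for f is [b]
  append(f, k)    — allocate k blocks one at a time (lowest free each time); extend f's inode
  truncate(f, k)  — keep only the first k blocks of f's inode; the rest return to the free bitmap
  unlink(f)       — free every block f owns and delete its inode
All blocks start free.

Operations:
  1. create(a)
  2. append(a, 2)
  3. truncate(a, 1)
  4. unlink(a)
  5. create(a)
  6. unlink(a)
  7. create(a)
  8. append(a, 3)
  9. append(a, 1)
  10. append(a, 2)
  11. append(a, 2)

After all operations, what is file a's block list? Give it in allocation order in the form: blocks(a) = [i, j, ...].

[1] create(a) — a=0 (map F.........)
[2] append(a, 2) — a=0,1,2 (map FFF.......)
[3] truncate(a, 1) — a=0 (map F.........)
[4] unlink(a) —  (map ..........)
[5] create(a) — a=0 (map F.........)
[6] unlink(a) —  (map ..........)
[7] create(a) — a=0 (map F.........)
[8] append(a, 3) — a=0,1,2,3 (map FFFF......)
[9] append(a, 1) — a=0,1,2,3,4 (map FFFFF.....)
[10] append(a, 2) — a=0,1,2,3,4,5,6 (map FFFFFFF...)
[11] append(a, 2) — a=0,1,2,3,4,5,6,7,8 (map FFFFFFFFF.)

blocks(a) = [0, 1, 2, 3, 4, 5, 6, 7, 8]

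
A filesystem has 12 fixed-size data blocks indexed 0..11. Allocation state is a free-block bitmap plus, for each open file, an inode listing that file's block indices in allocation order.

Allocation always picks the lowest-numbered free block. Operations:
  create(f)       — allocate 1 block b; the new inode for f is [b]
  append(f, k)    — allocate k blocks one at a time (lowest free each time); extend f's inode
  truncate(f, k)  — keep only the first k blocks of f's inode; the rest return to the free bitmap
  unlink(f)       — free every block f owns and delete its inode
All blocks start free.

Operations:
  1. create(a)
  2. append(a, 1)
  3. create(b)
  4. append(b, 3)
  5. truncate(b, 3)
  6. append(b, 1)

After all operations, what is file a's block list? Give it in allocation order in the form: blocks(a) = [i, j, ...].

blocks(a) = [0, 1]

after create(a) → a:[0]  free=[F...........]
after append(a, 1) → a:[0, 1]  free=[FF..........]
after create(b) → a:[0, 1], b:[2]  free=[FFF.........]
after append(b, 3) → a:[0, 1], b:[2, 3, 4, 5]  free=[FFFFFF......]
after truncate(b, 3) → a:[0, 1], b:[2, 3, 4]  free=[FFFFF.......]
after append(b, 1) → a:[0, 1], b:[2, 3, 4, 5]  free=[FFFFFF......]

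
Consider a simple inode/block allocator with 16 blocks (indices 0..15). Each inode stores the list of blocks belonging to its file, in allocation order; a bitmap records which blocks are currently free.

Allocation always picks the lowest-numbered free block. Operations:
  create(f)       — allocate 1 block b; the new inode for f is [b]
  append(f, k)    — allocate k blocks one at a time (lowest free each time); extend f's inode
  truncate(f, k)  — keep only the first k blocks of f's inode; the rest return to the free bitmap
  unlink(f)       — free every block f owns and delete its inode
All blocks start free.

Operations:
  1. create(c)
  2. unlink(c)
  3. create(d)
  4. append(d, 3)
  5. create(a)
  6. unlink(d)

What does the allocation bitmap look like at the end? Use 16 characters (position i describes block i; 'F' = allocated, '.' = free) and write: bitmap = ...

after create(c) → c:[0]  free=[F...............]
after unlink(c) →   free=[................]
after create(d) → d:[0]  free=[F...............]
after append(d, 3) → d:[0, 1, 2, 3]  free=[FFFF............]
after create(a) → a:[4], d:[0, 1, 2, 3]  free=[FFFFF...........]
after unlink(d) → a:[4]  free=[....F...........]

bitmap = ....F...........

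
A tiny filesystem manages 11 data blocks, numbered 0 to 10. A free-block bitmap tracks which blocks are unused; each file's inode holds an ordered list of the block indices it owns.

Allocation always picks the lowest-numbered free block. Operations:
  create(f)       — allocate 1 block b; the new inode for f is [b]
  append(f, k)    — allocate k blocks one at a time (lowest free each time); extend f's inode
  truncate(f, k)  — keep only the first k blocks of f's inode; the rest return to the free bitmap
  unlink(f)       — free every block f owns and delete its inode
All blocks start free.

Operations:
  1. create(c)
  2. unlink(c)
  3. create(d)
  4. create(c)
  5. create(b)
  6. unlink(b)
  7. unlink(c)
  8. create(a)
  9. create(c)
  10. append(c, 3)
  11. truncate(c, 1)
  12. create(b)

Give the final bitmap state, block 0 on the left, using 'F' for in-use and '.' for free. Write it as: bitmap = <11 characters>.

  1. create(c)  ⇒  F..........  {c→[0]}
  2. unlink(c)  ⇒  ...........  {}
  3. create(d)  ⇒  F..........  {d→[0]}
  4. create(c)  ⇒  FF.........  {c→[1]; d→[0]}
  5. create(b)  ⇒  FFF........  {b→[2]; c→[1]; d→[0]}
  6. unlink(b)  ⇒  FF.........  {c→[1]; d→[0]}
  7. unlink(c)  ⇒  F..........  {d→[0]}
  8. create(a)  ⇒  FF.........  {a→[1]; d→[0]}
  9. create(c)  ⇒  FFF........  {a→[1]; c→[2]; d→[0]}
  10. append(c, 3)  ⇒  FFFFFF.....  {a→[1]; c→[2, 3, 4, 5]; d→[0]}
  11. truncate(c, 1)  ⇒  FFF........  {a→[1]; c→[2]; d→[0]}
  12. create(b)  ⇒  FFFF.......  {a→[1]; b→[3]; c→[2]; d→[0]}

bitmap = FFFF.......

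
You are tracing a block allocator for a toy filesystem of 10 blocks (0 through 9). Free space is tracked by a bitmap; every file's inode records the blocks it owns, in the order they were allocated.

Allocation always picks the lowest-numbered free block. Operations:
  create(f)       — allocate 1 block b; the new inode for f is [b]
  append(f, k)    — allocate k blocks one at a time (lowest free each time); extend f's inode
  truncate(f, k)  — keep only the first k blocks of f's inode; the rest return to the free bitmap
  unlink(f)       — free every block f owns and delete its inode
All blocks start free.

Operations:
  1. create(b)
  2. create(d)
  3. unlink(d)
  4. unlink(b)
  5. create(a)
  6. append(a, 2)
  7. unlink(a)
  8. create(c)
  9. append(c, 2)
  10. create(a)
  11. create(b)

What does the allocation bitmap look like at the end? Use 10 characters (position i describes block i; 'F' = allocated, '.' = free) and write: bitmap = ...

bitmap = FFFFF.....

  1. create(b)  ⇒  F.........  {b→[0]}
  2. create(d)  ⇒  FF........  {b→[0]; d→[1]}
  3. unlink(d)  ⇒  F.........  {b→[0]}
  4. unlink(b)  ⇒  ..........  {}
  5. create(a)  ⇒  F.........  {a→[0]}
  6. append(a, 2)  ⇒  FFF.......  {a→[0, 1, 2]}
  7. unlink(a)  ⇒  ..........  {}
  8. create(c)  ⇒  F.........  {c→[0]}
  9. append(c, 2)  ⇒  FFF.......  {c→[0, 1, 2]}
  10. create(a)  ⇒  FFFF......  {a→[3]; c→[0, 1, 2]}
  11. create(b)  ⇒  FFFFF.....  {a→[3]; b→[4]; c→[0, 1, 2]}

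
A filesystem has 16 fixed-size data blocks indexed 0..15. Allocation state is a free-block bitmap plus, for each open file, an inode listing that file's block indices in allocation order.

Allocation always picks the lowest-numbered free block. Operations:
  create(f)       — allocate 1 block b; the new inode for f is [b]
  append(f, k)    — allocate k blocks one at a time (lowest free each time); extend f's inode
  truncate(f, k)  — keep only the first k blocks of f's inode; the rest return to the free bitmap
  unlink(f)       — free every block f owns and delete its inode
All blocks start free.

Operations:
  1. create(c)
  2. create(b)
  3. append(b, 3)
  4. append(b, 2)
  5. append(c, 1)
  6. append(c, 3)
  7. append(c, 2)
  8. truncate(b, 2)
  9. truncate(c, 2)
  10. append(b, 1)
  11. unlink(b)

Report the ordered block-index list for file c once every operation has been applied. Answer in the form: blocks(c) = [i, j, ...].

after create(c) → c:[0]  free=[F...............]
after create(b) → b:[1], c:[0]  free=[FF..............]
after append(b, 3) → b:[1, 2, 3, 4], c:[0]  free=[FFFFF...........]
after append(b, 2) → b:[1, 2, 3, 4, 5, 6], c:[0]  free=[FFFFFFF.........]
after append(c, 1) → b:[1, 2, 3, 4, 5, 6], c:[0, 7]  free=[FFFFFFFF........]
after append(c, 3) → b:[1, 2, 3, 4, 5, 6], c:[0, 7, 8, 9, 10]  free=[FFFFFFFFFFF.....]
after append(c, 2) → b:[1, 2, 3, 4, 5, 6], c:[0, 7, 8, 9, 10, 11, 12]  free=[FFFFFFFFFFFFF...]
after truncate(b, 2) → b:[1, 2], c:[0, 7, 8, 9, 10, 11, 12]  free=[FFF....FFFFFF...]
after truncate(c, 2) → b:[1, 2], c:[0, 7]  free=[FFF....F........]
after append(b, 1) → b:[1, 2, 3], c:[0, 7]  free=[FFFF...F........]
after unlink(b) → c:[0, 7]  free=[F......F........]

blocks(c) = [0, 7]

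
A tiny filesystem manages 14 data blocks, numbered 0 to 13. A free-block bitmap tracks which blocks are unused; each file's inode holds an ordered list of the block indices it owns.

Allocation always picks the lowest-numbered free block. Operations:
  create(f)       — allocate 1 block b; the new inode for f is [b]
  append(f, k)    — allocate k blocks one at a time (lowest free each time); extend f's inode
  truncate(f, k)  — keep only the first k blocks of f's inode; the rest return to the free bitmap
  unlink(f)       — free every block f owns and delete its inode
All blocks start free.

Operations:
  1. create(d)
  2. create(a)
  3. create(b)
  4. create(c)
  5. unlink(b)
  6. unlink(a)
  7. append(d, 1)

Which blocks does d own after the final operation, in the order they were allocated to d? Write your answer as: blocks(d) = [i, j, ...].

blocks(d) = [0, 1]

  1. create(d)  ⇒  F.............  {d→[0]}
  2. create(a)  ⇒  FF............  {a→[1]; d→[0]}
  3. create(b)  ⇒  FFF...........  {a→[1]; b→[2]; d→[0]}
  4. create(c)  ⇒  FFFF..........  {a→[1]; b→[2]; c→[3]; d→[0]}
  5. unlink(b)  ⇒  FF.F..........  {a→[1]; c→[3]; d→[0]}
  6. unlink(a)  ⇒  F..F..........  {c→[3]; d→[0]}
  7. append(d, 1)  ⇒  FF.F..........  {c→[3]; d→[0, 1]}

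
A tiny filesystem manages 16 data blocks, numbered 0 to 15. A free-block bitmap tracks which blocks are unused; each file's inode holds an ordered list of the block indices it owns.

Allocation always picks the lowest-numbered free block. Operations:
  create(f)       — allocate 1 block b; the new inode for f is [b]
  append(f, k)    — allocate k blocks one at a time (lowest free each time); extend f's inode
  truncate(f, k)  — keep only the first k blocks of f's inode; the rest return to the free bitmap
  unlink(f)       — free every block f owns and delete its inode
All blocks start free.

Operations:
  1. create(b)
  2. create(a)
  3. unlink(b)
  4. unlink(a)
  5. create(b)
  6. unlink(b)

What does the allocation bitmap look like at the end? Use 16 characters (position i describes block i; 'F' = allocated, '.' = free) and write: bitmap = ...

[1] create(b) — b=0 (map F...............)
[2] create(a) — a=1 b=0 (map FF..............)
[3] unlink(b) — a=1 (map .F..............)
[4] unlink(a) —  (map ................)
[5] create(b) — b=0 (map F...............)
[6] unlink(b) —  (map ................)

bitmap = ................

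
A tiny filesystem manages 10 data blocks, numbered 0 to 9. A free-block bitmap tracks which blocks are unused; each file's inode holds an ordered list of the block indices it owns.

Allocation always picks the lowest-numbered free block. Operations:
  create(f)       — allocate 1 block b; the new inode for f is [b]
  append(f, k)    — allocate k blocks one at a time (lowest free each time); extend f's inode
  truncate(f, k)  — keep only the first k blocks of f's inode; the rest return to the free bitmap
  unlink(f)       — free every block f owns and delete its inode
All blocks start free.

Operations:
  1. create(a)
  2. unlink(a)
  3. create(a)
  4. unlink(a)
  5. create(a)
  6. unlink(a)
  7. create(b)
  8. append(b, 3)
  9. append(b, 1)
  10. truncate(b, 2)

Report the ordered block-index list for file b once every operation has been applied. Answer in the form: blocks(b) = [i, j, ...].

blocks(b) = [0, 1]

after create(a) → a:[0]  free=[F.........]
after unlink(a) →   free=[..........]
after create(a) → a:[0]  free=[F.........]
after unlink(a) →   free=[..........]
after create(a) → a:[0]  free=[F.........]
after unlink(a) →   free=[..........]
after create(b) → b:[0]  free=[F.........]
after append(b, 3) → b:[0, 1, 2, 3]  free=[FFFF......]
after append(b, 1) → b:[0, 1, 2, 3, 4]  free=[FFFFF.....]
after truncate(b, 2) → b:[0, 1]  free=[FF........]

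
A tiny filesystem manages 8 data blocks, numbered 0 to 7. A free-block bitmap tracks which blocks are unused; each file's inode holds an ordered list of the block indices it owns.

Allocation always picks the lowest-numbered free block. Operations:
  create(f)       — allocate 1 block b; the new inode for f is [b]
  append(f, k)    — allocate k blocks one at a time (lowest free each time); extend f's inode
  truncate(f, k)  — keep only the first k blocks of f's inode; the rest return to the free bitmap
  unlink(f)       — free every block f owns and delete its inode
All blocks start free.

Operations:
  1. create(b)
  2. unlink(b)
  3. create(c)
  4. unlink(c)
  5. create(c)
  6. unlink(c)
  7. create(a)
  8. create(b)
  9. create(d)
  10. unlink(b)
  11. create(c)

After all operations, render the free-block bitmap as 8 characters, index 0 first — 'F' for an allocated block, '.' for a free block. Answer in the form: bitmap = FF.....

[1] create(b) — b=0 (map F.......)
[2] unlink(b) —  (map ........)
[3] create(c) — c=0 (map F.......)
[4] unlink(c) —  (map ........)
[5] create(c) — c=0 (map F.......)
[6] unlink(c) —  (map ........)
[7] create(a) — a=0 (map F.......)
[8] create(b) — a=0 b=1 (map FF......)
[9] create(d) — a=0 b=1 d=2 (map FFF.....)
[10] unlink(b) — a=0 d=2 (map F.F.....)
[11] create(c) — a=0 c=1 d=2 (map FFF.....)

bitmap = FFF.....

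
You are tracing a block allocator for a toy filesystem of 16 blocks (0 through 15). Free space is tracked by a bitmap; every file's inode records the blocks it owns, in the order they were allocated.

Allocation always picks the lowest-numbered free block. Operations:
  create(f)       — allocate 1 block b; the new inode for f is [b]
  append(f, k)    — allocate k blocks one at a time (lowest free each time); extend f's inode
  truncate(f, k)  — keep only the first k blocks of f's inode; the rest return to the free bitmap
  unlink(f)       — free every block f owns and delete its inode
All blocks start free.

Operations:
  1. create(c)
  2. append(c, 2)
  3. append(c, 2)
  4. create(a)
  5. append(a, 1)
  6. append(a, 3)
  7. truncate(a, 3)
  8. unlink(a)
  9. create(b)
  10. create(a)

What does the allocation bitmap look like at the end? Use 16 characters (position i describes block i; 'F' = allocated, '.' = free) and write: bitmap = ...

create(c): bitmap=F............... | c=[0]
append(c, 2): bitmap=FFF............. | c=[0, 1, 2]
append(c, 2): bitmap=FFFFF........... | c=[0, 1, 2, 3, 4]
create(a): bitmap=FFFFFF.......... | a=[5] c=[0, 1, 2, 3, 4]
append(a, 1): bitmap=FFFFFFF......... | a=[5, 6] c=[0, 1, 2, 3, 4]
append(a, 3): bitmap=FFFFFFFFFF...... | a=[5, 6, 7, 8, 9] c=[0, 1, 2, 3, 4]
truncate(a, 3): bitmap=FFFFFFFF........ | a=[5, 6, 7] c=[0, 1, 2, 3, 4]
unlink(a): bitmap=FFFFF........... | c=[0, 1, 2, 3, 4]
create(b): bitmap=FFFFFF.......... | b=[5] c=[0, 1, 2, 3, 4]
create(a): bitmap=FFFFFFF......... | a=[6] b=[5] c=[0, 1, 2, 3, 4]

bitmap = FFFFFFF.........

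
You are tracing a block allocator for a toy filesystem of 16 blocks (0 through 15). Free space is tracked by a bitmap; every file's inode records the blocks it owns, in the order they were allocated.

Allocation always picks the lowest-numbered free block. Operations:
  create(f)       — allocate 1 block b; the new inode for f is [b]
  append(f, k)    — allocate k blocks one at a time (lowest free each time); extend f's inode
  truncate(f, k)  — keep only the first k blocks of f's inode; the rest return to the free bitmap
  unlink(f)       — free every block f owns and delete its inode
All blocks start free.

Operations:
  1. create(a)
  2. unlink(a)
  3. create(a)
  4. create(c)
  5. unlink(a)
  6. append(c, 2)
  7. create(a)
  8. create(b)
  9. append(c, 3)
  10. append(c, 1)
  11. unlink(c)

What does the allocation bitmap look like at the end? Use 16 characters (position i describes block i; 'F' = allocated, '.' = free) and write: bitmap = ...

create(a): bitmap=F............... | a=[0]
unlink(a): bitmap=................ | 
create(a): bitmap=F............... | a=[0]
create(c): bitmap=FF.............. | a=[0] c=[1]
unlink(a): bitmap=.F.............. | c=[1]
append(c, 2): bitmap=FFF............. | c=[1, 0, 2]
create(a): bitmap=FFFF............ | a=[3] c=[1, 0, 2]
create(b): bitmap=FFFFF........... | a=[3] b=[4] c=[1, 0, 2]
append(c, 3): bitmap=FFFFFFFF........ | a=[3] b=[4] c=[1, 0, 2, 5, 6, 7]
append(c, 1): bitmap=FFFFFFFFF....... | a=[3] b=[4] c=[1, 0, 2, 5, 6, 7, 8]
unlink(c): bitmap=...FF........... | a=[3] b=[4]

bitmap = ...FF...........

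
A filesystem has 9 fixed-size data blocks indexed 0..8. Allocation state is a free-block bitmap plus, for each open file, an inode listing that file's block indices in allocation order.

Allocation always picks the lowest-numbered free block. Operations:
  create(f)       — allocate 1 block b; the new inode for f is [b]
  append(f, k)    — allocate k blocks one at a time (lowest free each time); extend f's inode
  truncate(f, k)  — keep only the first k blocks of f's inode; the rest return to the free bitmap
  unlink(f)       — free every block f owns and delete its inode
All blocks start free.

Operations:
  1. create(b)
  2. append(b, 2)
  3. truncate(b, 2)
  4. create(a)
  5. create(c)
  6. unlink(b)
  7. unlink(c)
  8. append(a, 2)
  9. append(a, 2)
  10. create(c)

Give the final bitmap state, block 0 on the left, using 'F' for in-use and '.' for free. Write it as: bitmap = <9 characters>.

bitmap = FFFFFF...

  1. create(b)  ⇒  F........  {b→[0]}
  2. append(b, 2)  ⇒  FFF......  {b→[0, 1, 2]}
  3. truncate(b, 2)  ⇒  FF.......  {b→[0, 1]}
  4. create(a)  ⇒  FFF......  {a→[2]; b→[0, 1]}
  5. create(c)  ⇒  FFFF.....  {a→[2]; b→[0, 1]; c→[3]}
  6. unlink(b)  ⇒  ..FF.....  {a→[2]; c→[3]}
  7. unlink(c)  ⇒  ..F......  {a→[2]}
  8. append(a, 2)  ⇒  FFF......  {a→[2, 0, 1]}
  9. append(a, 2)  ⇒  FFFFF....  {a→[2, 0, 1, 3, 4]}
  10. create(c)  ⇒  FFFFFF...  {a→[2, 0, 1, 3, 4]; c→[5]}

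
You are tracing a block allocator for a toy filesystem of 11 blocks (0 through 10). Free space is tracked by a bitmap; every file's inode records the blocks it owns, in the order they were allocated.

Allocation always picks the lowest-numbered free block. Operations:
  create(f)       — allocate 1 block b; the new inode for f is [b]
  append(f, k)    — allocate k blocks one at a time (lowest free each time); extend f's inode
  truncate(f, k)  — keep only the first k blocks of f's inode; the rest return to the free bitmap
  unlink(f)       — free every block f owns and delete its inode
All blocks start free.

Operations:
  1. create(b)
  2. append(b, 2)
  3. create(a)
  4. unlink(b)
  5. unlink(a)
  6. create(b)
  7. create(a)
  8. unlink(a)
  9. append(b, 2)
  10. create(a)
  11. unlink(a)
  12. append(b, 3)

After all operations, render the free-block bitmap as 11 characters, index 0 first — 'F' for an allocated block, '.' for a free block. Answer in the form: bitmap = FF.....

after create(b) → b:[0]  free=[F..........]
after append(b, 2) → b:[0, 1, 2]  free=[FFF........]
after create(a) → a:[3], b:[0, 1, 2]  free=[FFFF.......]
after unlink(b) → a:[3]  free=[...F.......]
after unlink(a) →   free=[...........]
after create(b) → b:[0]  free=[F..........]
after create(a) → a:[1], b:[0]  free=[FF.........]
after unlink(a) → b:[0]  free=[F..........]
after append(b, 2) → b:[0, 1, 2]  free=[FFF........]
after create(a) → a:[3], b:[0, 1, 2]  free=[FFFF.......]
after unlink(a) → b:[0, 1, 2]  free=[FFF........]
after append(b, 3) → b:[0, 1, 2, 3, 4, 5]  free=[FFFFFF.....]

bitmap = FFFFFF.....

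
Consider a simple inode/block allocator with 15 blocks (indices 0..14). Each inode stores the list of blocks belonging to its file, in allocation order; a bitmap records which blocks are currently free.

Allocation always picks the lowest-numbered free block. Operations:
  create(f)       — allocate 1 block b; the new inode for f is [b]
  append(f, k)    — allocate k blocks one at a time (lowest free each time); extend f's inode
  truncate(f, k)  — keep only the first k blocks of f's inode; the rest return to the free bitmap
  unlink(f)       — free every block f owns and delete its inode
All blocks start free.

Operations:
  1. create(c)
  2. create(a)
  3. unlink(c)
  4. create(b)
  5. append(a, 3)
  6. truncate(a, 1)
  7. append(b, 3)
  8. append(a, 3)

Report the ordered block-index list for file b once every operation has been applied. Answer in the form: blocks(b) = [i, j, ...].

create(c): bitmap=F.............. | c=[0]
create(a): bitmap=FF............. | a=[1] c=[0]
unlink(c): bitmap=.F............. | a=[1]
create(b): bitmap=FF............. | a=[1] b=[0]
append(a, 3): bitmap=FFFFF.......... | a=[1, 2, 3, 4] b=[0]
truncate(a, 1): bitmap=FF............. | a=[1] b=[0]
append(b, 3): bitmap=FFFFF.......... | a=[1] b=[0, 2, 3, 4]
append(a, 3): bitmap=FFFFFFFF....... | a=[1, 5, 6, 7] b=[0, 2, 3, 4]

blocks(b) = [0, 2, 3, 4]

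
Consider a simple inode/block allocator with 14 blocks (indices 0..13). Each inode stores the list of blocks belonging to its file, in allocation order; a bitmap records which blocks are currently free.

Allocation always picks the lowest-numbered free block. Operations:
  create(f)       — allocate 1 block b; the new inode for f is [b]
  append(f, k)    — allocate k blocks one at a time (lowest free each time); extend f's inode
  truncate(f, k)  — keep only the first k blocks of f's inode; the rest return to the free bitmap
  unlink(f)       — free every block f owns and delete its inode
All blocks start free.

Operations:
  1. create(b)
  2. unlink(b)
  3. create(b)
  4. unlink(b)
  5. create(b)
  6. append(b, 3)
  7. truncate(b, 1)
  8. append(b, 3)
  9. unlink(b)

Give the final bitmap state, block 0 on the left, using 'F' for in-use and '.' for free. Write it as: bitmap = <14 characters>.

bitmap = ..............

[1] create(b) — b=0 (map F.............)
[2] unlink(b) —  (map ..............)
[3] create(b) — b=0 (map F.............)
[4] unlink(b) —  (map ..............)
[5] create(b) — b=0 (map F.............)
[6] append(b, 3) — b=0,1,2,3 (map FFFF..........)
[7] truncate(b, 1) — b=0 (map F.............)
[8] append(b, 3) — b=0,1,2,3 (map FFFF..........)
[9] unlink(b) —  (map ..............)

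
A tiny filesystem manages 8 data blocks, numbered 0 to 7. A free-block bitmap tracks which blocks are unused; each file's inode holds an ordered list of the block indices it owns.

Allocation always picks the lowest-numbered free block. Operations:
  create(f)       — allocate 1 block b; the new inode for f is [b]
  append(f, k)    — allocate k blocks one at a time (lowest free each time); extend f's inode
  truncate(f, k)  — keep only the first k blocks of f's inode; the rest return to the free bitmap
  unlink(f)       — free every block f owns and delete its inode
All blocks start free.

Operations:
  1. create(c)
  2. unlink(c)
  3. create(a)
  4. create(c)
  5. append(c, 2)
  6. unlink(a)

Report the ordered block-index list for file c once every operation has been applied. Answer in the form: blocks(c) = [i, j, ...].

create(c): bitmap=F....... | c=[0]
unlink(c): bitmap=........ | 
create(a): bitmap=F....... | a=[0]
create(c): bitmap=FF...... | a=[0] c=[1]
append(c, 2): bitmap=FFFF.... | a=[0] c=[1, 2, 3]
unlink(a): bitmap=.FFF.... | c=[1, 2, 3]

blocks(c) = [1, 2, 3]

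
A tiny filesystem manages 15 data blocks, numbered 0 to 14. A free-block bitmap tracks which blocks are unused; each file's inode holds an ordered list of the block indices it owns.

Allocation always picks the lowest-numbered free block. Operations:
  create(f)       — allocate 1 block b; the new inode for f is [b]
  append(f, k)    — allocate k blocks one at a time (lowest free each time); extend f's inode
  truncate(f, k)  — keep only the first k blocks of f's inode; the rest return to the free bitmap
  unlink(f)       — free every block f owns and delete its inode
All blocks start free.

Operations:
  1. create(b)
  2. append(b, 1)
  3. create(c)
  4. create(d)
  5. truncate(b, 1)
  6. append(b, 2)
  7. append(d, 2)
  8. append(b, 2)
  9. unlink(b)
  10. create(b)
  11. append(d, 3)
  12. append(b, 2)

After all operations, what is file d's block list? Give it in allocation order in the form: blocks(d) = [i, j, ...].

blocks(d) = [3, 5, 6, 1, 4, 7]

[1] create(b) — b=0 (map F..............)
[2] append(b, 1) — b=0,1 (map FF.............)
[3] create(c) — b=0,1 c=2 (map FFF............)
[4] create(d) — b=0,1 c=2 d=3 (map FFFF...........)
[5] truncate(b, 1) — b=0 c=2 d=3 (map F.FF...........)
[6] append(b, 2) — b=0,1,4 c=2 d=3 (map FFFFF..........)
[7] append(d, 2) — b=0,1,4 c=2 d=3,5,6 (map FFFFFFF........)
[8] append(b, 2) — b=0,1,4,7,8 c=2 d=3,5,6 (map FFFFFFFFF......)
[9] unlink(b) — c=2 d=3,5,6 (map ..FF.FF........)
[10] create(b) — b=0 c=2 d=3,5,6 (map F.FF.FF........)
[11] append(d, 3) — b=0 c=2 d=3,5,6,1,4,7 (map FFFFFFFF.......)
[12] append(b, 2) — b=0,8,9 c=2 d=3,5,6,1,4,7 (map FFFFFFFFFF.....)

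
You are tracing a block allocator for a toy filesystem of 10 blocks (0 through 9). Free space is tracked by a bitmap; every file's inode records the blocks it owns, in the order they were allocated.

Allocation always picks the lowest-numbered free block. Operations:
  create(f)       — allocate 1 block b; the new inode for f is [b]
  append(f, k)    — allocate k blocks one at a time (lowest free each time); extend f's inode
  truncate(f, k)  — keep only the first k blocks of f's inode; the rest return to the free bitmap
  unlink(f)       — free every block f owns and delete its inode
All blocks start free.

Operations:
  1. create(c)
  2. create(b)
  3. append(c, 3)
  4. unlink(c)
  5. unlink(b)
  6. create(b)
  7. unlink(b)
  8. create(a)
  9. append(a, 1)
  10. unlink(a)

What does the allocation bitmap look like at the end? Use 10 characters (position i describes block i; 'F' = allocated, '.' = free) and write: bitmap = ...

bitmap = ..........

after create(c) → c:[0]  free=[F.........]
after create(b) → b:[1], c:[0]  free=[FF........]
after append(c, 3) → b:[1], c:[0, 2, 3, 4]  free=[FFFFF.....]
after unlink(c) → b:[1]  free=[.F........]
after unlink(b) →   free=[..........]
after create(b) → b:[0]  free=[F.........]
after unlink(b) →   free=[..........]
after create(a) → a:[0]  free=[F.........]
after append(a, 1) → a:[0, 1]  free=[FF........]
after unlink(a) →   free=[..........]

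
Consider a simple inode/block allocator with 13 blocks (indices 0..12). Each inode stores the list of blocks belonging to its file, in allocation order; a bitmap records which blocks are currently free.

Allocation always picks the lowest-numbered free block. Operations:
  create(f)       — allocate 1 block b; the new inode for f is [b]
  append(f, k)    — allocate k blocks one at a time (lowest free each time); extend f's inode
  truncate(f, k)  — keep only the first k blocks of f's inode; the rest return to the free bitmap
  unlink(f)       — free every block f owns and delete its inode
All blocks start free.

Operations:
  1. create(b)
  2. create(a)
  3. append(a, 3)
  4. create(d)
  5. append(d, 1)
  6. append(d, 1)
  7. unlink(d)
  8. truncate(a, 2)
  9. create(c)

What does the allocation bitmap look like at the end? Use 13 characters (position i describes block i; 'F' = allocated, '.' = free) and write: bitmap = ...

bitmap = FFFF.........

create(b): bitmap=F............ | b=[0]
create(a): bitmap=FF........... | a=[1] b=[0]
append(a, 3): bitmap=FFFFF........ | a=[1, 2, 3, 4] b=[0]
create(d): bitmap=FFFFFF....... | a=[1, 2, 3, 4] b=[0] d=[5]
append(d, 1): bitmap=FFFFFFF...... | a=[1, 2, 3, 4] b=[0] d=[5, 6]
append(d, 1): bitmap=FFFFFFFF..... | a=[1, 2, 3, 4] b=[0] d=[5, 6, 7]
unlink(d): bitmap=FFFFF........ | a=[1, 2, 3, 4] b=[0]
truncate(a, 2): bitmap=FFF.......... | a=[1, 2] b=[0]
create(c): bitmap=FFFF......... | a=[1, 2] b=[0] c=[3]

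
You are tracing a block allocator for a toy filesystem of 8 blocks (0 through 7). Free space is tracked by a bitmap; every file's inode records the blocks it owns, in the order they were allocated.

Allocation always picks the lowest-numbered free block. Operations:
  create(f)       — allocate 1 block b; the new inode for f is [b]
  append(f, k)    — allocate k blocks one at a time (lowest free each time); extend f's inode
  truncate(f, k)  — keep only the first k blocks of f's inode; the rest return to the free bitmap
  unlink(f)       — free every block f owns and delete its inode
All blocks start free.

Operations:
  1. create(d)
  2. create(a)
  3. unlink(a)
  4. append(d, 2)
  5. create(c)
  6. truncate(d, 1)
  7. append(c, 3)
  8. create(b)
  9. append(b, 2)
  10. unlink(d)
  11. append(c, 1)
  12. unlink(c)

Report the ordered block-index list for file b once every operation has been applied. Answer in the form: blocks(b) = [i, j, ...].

after create(d) → d:[0]  free=[F.......]
after create(a) → a:[1], d:[0]  free=[FF......]
after unlink(a) → d:[0]  free=[F.......]
after append(d, 2) → d:[0, 1, 2]  free=[FFF.....]
after create(c) → c:[3], d:[0, 1, 2]  free=[FFFF....]
after truncate(d, 1) → c:[3], d:[0]  free=[F..F....]
after append(c, 3) → c:[3, 1, 2, 4], d:[0]  free=[FFFFF...]
after create(b) → b:[5], c:[3, 1, 2, 4], d:[0]  free=[FFFFFF..]
after append(b, 2) → b:[5, 6, 7], c:[3, 1, 2, 4], d:[0]  free=[FFFFFFFF]
after unlink(d) → b:[5, 6, 7], c:[3, 1, 2, 4]  free=[.FFFFFFF]
after append(c, 1) → b:[5, 6, 7], c:[3, 1, 2, 4, 0]  free=[FFFFFFFF]
after unlink(c) → b:[5, 6, 7]  free=[.....FFF]

blocks(b) = [5, 6, 7]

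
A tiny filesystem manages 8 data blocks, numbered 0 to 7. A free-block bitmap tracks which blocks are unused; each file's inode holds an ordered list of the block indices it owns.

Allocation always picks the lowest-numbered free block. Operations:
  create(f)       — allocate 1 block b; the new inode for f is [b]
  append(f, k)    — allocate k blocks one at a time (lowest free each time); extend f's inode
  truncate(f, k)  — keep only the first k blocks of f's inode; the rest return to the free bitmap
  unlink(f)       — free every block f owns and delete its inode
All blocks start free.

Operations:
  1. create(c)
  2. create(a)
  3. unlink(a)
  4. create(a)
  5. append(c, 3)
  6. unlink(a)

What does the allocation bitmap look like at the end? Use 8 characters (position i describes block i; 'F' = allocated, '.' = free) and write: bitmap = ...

bitmap = F.FFF...

create(c): bitmap=F....... | c=[0]
create(a): bitmap=FF...... | a=[1] c=[0]
unlink(a): bitmap=F....... | c=[0]
create(a): bitmap=FF...... | a=[1] c=[0]
append(c, 3): bitmap=FFFFF... | a=[1] c=[0, 2, 3, 4]
unlink(a): bitmap=F.FFF... | c=[0, 2, 3, 4]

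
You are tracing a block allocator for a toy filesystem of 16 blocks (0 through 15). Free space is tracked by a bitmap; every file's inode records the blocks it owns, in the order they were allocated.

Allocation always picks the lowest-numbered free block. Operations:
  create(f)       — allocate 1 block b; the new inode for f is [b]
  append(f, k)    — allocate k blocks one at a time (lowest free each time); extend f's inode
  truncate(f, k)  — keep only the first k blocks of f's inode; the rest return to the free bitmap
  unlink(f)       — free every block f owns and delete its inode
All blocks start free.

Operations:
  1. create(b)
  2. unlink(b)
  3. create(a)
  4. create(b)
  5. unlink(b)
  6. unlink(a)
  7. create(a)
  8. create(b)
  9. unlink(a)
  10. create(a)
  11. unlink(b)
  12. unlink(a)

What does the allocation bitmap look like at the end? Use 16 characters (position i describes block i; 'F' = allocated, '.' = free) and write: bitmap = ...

after create(b) → b:[0]  free=[F...............]
after unlink(b) →   free=[................]
after create(a) → a:[0]  free=[F...............]
after create(b) → a:[0], b:[1]  free=[FF..............]
after unlink(b) → a:[0]  free=[F...............]
after unlink(a) →   free=[................]
after create(a) → a:[0]  free=[F...............]
after create(b) → a:[0], b:[1]  free=[FF..............]
after unlink(a) → b:[1]  free=[.F..............]
after create(a) → a:[0], b:[1]  free=[FF..............]
after unlink(b) → a:[0]  free=[F...............]
after unlink(a) →   free=[................]

bitmap = ................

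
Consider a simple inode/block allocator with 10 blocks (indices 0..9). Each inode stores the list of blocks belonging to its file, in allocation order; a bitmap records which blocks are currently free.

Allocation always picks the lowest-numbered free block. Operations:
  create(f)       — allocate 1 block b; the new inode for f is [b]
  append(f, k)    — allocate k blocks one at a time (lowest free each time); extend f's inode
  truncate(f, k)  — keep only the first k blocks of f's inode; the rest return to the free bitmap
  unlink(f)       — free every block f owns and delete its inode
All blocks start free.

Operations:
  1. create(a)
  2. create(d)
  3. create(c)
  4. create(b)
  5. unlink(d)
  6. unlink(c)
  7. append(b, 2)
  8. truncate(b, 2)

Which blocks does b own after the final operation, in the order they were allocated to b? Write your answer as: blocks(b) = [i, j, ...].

blocks(b) = [3, 1]

[1] create(a) — a=0 (map F.........)
[2] create(d) — a=0 d=1 (map FF........)
[3] create(c) — a=0 c=2 d=1 (map FFF.......)
[4] create(b) — a=0 b=3 c=2 d=1 (map FFFF......)
[5] unlink(d) — a=0 b=3 c=2 (map F.FF......)
[6] unlink(c) — a=0 b=3 (map F..F......)
[7] append(b, 2) — a=0 b=3,1,2 (map FFFF......)
[8] truncate(b, 2) — a=0 b=3,1 (map FF.F......)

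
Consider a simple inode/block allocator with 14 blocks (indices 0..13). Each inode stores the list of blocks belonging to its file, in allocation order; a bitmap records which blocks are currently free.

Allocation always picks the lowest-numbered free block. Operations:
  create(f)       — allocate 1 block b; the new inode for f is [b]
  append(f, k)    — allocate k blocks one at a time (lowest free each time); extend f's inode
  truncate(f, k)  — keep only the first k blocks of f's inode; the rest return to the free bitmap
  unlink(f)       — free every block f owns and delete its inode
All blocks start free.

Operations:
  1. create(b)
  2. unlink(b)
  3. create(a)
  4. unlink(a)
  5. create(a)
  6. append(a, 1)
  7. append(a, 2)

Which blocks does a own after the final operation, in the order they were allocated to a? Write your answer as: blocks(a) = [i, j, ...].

blocks(a) = [0, 1, 2, 3]

after create(b) → b:[0]  free=[F.............]
after unlink(b) →   free=[..............]
after create(a) → a:[0]  free=[F.............]
after unlink(a) →   free=[..............]
after create(a) → a:[0]  free=[F.............]
after append(a, 1) → a:[0, 1]  free=[FF............]
after append(a, 2) → a:[0, 1, 2, 3]  free=[FFFF..........]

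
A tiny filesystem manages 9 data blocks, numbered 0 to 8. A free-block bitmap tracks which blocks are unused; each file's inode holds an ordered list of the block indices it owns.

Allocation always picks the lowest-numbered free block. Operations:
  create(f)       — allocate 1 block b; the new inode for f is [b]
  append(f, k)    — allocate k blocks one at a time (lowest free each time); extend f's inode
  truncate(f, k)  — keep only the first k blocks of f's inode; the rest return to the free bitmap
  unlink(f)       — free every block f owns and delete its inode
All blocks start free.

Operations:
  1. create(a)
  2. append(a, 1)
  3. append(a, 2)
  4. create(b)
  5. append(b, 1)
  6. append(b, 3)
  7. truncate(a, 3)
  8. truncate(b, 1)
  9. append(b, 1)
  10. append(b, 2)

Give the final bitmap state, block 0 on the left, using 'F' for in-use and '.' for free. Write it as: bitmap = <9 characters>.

bitmap = FFFFFFF..

  1. create(a)  ⇒  F........  {a→[0]}
  2. append(a, 1)  ⇒  FF.......  {a→[0, 1]}
  3. append(a, 2)  ⇒  FFFF.....  {a→[0, 1, 2, 3]}
  4. create(b)  ⇒  FFFFF....  {a→[0, 1, 2, 3]; b→[4]}
  5. append(b, 1)  ⇒  FFFFFF...  {a→[0, 1, 2, 3]; b→[4, 5]}
  6. append(b, 3)  ⇒  FFFFFFFFF  {a→[0, 1, 2, 3]; b→[4, 5, 6, 7, 8]}
  7. truncate(a, 3)  ⇒  FFF.FFFFF  {a→[0, 1, 2]; b→[4, 5, 6, 7, 8]}
  8. truncate(b, 1)  ⇒  FFF.F....  {a→[0, 1, 2]; b→[4]}
  9. append(b, 1)  ⇒  FFFFF....  {a→[0, 1, 2]; b→[4, 3]}
  10. append(b, 2)  ⇒  FFFFFFF..  {a→[0, 1, 2]; b→[4, 3, 5, 6]}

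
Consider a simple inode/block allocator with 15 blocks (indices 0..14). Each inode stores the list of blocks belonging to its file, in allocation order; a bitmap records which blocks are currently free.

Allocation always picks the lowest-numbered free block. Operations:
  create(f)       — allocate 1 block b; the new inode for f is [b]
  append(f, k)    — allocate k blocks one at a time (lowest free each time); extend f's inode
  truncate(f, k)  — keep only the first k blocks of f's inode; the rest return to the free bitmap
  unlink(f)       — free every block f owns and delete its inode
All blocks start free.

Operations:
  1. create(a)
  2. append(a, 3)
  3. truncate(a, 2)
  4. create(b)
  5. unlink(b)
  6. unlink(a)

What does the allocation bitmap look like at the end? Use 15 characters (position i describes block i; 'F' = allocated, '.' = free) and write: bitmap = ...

[1] create(a) — a=0 (map F..............)
[2] append(a, 3) — a=0,1,2,3 (map FFFF...........)
[3] truncate(a, 2) — a=0,1 (map FF.............)
[4] create(b) — a=0,1 b=2 (map FFF............)
[5] unlink(b) — a=0,1 (map FF.............)
[6] unlink(a) —  (map ...............)

bitmap = ...............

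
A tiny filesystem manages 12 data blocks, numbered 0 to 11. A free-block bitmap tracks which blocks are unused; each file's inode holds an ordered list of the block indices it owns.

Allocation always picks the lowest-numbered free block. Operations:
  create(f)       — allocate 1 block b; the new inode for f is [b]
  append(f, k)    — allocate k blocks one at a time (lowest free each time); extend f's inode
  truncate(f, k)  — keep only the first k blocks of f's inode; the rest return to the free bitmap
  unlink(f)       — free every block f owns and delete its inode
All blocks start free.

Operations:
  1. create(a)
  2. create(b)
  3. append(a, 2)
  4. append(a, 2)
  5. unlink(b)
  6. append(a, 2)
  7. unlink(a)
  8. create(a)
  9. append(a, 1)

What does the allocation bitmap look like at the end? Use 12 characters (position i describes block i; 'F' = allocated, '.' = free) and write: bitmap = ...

bitmap = FF..........

  1. create(a)  ⇒  F...........  {a→[0]}
  2. create(b)  ⇒  FF..........  {a→[0]; b→[1]}
  3. append(a, 2)  ⇒  FFFF........  {a→[0, 2, 3]; b→[1]}
  4. append(a, 2)  ⇒  FFFFFF......  {a→[0, 2, 3, 4, 5]; b→[1]}
  5. unlink(b)  ⇒  F.FFFF......  {a→[0, 2, 3, 4, 5]}
  6. append(a, 2)  ⇒  FFFFFFF.....  {a→[0, 2, 3, 4, 5, 1, 6]}
  7. unlink(a)  ⇒  ............  {}
  8. create(a)  ⇒  F...........  {a→[0]}
  9. append(a, 1)  ⇒  FF..........  {a→[0, 1]}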